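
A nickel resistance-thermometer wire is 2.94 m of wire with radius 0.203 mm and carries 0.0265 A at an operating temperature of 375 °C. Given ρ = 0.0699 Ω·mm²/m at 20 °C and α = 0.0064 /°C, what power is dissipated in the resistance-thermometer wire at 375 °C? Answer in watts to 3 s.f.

0.00365 W

ρ = 0.0699 Ω·mm²/m = 6.99×10^-8 Ω·m
A = πr² = π(2.0300e-04 m)² = 1.295e-07 m²
R₍20₎ = ρL/A = (6.99×10^-8)(2.94)/(1.295e-07) = 1.587 Ω
R₍375₎ = R₍20₎(1 + αΔT) = 1.587 × (1 + 0.0064×355) = 5.194 Ω
P = I²R = (0.0265)² × 5.194 = 0.00365 W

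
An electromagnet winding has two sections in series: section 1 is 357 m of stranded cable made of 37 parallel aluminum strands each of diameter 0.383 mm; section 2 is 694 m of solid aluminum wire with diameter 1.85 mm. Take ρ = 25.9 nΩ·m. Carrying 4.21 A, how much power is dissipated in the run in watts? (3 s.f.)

ρ = 25.9 nΩ·m = 2.59×10^-8 Ω·m
Section 1: A_strand = π(1.9150e-04)² = 1.152e-07 m²; R₁ = ρL/(N·A_s) = (2.59×10^-8)(357)/(37×1.152e-07) = 2.169 Ω
Section 2: A = π(d/2)² = π(9.2500e-04 m)² = 2.688e-06 m²
R₂ = (2.59×10^-8)(694)/(2.688e-06) = 6.687 Ω
R = R₁ + R₂ = 8.856 Ω
P = I²R = (4.21)² × 8.856 = 157 W

157 W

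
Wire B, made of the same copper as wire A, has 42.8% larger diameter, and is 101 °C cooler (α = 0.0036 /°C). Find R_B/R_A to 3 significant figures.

0.312

R ∝ ρL/d² with ρ ∝ (1+αΔT), so R_B/R_A = (1 + 42.8/100)⁻² × (1 − 0.0036×101)
= 0.4904 × 0.6364 = 0.312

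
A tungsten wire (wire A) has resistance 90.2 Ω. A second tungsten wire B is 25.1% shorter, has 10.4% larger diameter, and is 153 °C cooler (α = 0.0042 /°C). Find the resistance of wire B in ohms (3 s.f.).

19.8 Ω

R ∝ ρL/d² with ρ ∝ (1+αΔT), so R_B/R_A = (1 − 25.1/100) × (1 + 10.4/100)⁻² × (1 − 0.0042×153)
= 0.749 × 0.8205 × 0.3574 = 0.2196
R_B = 0.2196 × 90.2 = 19.8 Ω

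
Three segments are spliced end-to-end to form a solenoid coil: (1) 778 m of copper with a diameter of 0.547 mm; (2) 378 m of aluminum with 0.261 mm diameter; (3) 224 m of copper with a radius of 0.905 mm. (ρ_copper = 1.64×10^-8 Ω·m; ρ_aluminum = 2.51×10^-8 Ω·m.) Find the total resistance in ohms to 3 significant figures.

Seg 1: A = π(d/2)² = π(2.7350e-04 m)² = 2.350e-07 m²
R_1 = (1.64×10^-8)(778)/(2.350e-07) = 54.29 Ω
Seg 2: A = π(d/2)² = π(1.3050e-04 m)² = 5.350e-08 m²
R_2 = (2.51×10^-8)(378)/(5.350e-08) = 177.3 Ω
Seg 3: A = πr² = π(9.0500e-04 m)² = 2.573e-06 m²
R_3 = (1.64×10^-8)(224)/(2.573e-06) = 1.428 Ω
R_total = R_1 + R_2 + R_3 = 233 Ω

233 Ω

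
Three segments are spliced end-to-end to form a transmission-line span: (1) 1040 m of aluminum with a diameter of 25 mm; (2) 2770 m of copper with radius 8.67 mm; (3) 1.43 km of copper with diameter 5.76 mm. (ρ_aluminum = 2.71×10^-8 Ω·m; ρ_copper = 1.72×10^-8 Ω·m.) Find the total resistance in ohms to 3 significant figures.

Seg 1: A = π(d/2)² = π(1.2500e-02 m)² = 4.909e-04 m²
R_1 = (2.71×10^-8)(1040)/(4.909e-04) = 0.05742 Ω
Seg 2: A = πr² = π(8.6700e-03 m)² = 2.362e-04 m²
R_2 = (1.72×10^-8)(2770)/(2.362e-04) = 0.2018 Ω
Seg 3: A = π(d/2)² = π(2.8800e-03 m)² = 2.606e-05 m²
R_3 = (1.72×10^-8)(1430)/(2.606e-05) = 0.9439 Ω
R_total = R_1 + R_2 + R_3 = 1.20 Ω

1.20 Ω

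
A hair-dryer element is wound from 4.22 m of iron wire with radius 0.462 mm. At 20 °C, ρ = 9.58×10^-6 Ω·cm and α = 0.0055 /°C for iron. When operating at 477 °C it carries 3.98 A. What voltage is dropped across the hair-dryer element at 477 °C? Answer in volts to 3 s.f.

ρ = 9.58×10^-6 Ω·cm = 9.58×10^-8 Ω·m
A = πr² = π(4.6200e-04 m)² = 6.706e-07 m²
R₍20₎ = ρL/A = (9.58×10^-8)(4.22)/(6.706e-07) = 0.6029 Ω
R₍477₎ = R₍20₎(1 + αΔT) = 0.6029 × (1 + 0.0055×457) = 2.118 Ω
V = IR = 3.98 × 2.118 = 8.43 V

8.43 V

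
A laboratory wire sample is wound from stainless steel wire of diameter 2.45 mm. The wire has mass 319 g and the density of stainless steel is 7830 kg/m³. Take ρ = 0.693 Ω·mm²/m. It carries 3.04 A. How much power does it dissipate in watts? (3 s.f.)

ρ = 0.693 Ω·mm²/m = 6.93×10^-7 Ω·m
A = π(d/2)² = π(1.2250e-03 m)² = 4.7144e-06 m²
L = m/(density·A) = 0.319/(7830×4.7144e-06) = 8.642 m
R = ρL/A = (6.93×10^-7)(8.642)/(4.7144e-06) = 1.27 Ω
P = I²R = (3.04)² × 1.27 = 11.7 W

11.7 W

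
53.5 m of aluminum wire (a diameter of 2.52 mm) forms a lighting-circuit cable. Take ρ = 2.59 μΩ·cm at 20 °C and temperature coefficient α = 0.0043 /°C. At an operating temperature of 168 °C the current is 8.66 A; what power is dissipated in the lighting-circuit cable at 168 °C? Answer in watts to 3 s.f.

ρ = 2.59 μΩ·cm = 2.59×10^-8 Ω·m
A = π(d/2)² = π(1.2600e-03 m)² = 4.988e-06 m²
R₍20₎ = ρL/A = (2.59×10^-8)(53.5)/(4.988e-06) = 0.2778 Ω
R₍168₎ = R₍20₎(1 + αΔT) = 0.2778 × (1 + 0.0043×148) = 0.4546 Ω
P = I²R = (8.66)² × 0.4546 = 34.1 W

34.1 W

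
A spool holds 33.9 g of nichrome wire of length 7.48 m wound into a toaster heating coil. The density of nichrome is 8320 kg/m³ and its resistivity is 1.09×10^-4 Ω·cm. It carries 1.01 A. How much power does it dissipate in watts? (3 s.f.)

15.3 W

ρ = 1.09×10^-4 Ω·cm = 1.09×10^-6 Ω·m
A = m/(density·L) = 0.0339/(8320×7.48) = 5.4472e-07 m²
R = ρL/A = (1.09×10^-6)(7.48)/(5.4472e-07) = 14.97 Ω
P = I²R = (1.01)² × 14.97 = 15.3 W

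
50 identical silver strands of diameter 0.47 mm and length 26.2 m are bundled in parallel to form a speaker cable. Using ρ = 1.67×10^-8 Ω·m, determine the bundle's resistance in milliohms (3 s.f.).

50.4 mΩ

A_strand = π(2.3500e-04 m)² = 1.735e-07 m²
R_strand = ρL/A = (1.67×10^-8)(26.2)/(1.735e-07) = 2.522 Ω
R_total = R_strand/N = 2.522/50 = 50.4 mΩ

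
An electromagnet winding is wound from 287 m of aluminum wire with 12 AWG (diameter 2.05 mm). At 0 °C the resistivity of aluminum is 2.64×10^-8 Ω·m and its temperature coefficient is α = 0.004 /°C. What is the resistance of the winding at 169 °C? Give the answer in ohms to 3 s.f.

A = π(2.05/2 mm)² = π(1.0250e-03 m)² = 3.301e-06 m²
R₍0°C₎ = ρL/A = (2.64×10^-8)(287)/(3.301e-06) = 2.296 Ω
R = R₀(1 + αΔT) = 2.296(1 + 0.004×169) = 3.85 Ω

3.85 Ω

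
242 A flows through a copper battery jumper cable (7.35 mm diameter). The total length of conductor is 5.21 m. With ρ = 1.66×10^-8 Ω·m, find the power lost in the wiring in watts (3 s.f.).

A = π(d/2)² = π(3.6750e-03 m)² = 4.243e-05 m²
R = ρL/A = (1.66×10^-8)(5.21)/(4.243e-05) = 0.002038 Ω
P = I²R = (242)² × 0.002038 = 119 W

119 W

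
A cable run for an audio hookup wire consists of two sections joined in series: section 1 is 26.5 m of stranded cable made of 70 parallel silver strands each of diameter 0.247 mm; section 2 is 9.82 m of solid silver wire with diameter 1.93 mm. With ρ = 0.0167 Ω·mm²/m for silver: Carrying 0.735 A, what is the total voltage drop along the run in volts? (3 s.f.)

0.138 V

ρ = 0.0167 Ω·mm²/m = 1.67×10^-8 Ω·m
Section 1: A_strand = π(1.2350e-04)² = 4.792e-08 m²; R₁ = ρL/(N·A_s) = (1.67×10^-8)(26.5)/(70×4.792e-08) = 0.1319 Ω
Section 2: A = π(d/2)² = π(9.6500e-04 m)² = 2.926e-06 m²
R₂ = (1.67×10^-8)(9.82)/(2.926e-06) = 0.05606 Ω
R = R₁ + R₂ = 0.188 Ω
V = IR = 0.735 × 0.188 = 0.138 V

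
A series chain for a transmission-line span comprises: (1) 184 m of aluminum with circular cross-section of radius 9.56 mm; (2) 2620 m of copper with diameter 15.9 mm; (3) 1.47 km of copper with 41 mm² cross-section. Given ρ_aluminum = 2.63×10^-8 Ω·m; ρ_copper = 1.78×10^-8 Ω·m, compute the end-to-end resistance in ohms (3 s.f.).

0.890 Ω

Seg 1: A = πr² = π(9.5600e-03 m)² = 2.871e-04 m²
R_1 = (2.63×10^-8)(184)/(2.871e-04) = 0.01685 Ω
Seg 2: A = π(d/2)² = π(7.9500e-03 m)² = 1.986e-04 m²
R_2 = (1.78×10^-8)(2620)/(1.986e-04) = 0.2349 Ω
Seg 3: A = 41 mm² = 4.100e-05 m²
R_3 = (1.78×10^-8)(1470)/(4.100e-05) = 0.6382 Ω
R_total = R_1 + R_2 + R_3 = 0.890 Ω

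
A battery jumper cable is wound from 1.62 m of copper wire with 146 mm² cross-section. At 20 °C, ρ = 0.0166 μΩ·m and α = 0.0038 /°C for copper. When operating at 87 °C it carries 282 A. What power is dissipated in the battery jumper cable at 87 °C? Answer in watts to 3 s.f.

ρ = 0.0166 μΩ·m = 1.66×10^-8 Ω·m
A = 146 mm² = 1.460e-04 m²
R₍20₎ = ρL/A = (1.66×10^-8)(1.62)/(1.460e-04) = 1.842×10^-4 Ω
R₍87₎ = R₍20₎(1 + αΔT) = 1.842×10^-4 × (1 + 0.0038×67) = 2.311×10^-4 Ω
P = I²R = (282)² × 2.311×10^-4 = 18.4 W

18.4 W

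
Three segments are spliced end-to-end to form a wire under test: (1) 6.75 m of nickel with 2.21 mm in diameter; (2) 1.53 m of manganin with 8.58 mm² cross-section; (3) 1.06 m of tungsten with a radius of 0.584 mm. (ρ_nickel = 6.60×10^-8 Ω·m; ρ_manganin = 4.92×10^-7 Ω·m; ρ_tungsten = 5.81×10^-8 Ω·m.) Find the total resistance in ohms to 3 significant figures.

Seg 1: A = π(d/2)² = π(1.1050e-03 m)² = 3.836e-06 m²
R_1 = (6.60×10^-8)(6.75)/(3.836e-06) = 0.1161 Ω
Seg 2: A = 8.58 mm² = 8.580e-06 m²
R_2 = (4.92×10^-7)(1.53)/(8.580e-06) = 0.08773 Ω
Seg 3: A = πr² = π(5.8400e-04 m)² = 1.071e-06 m²
R_3 = (5.81×10^-8)(1.06)/(1.071e-06) = 0.05748 Ω
R_total = R_1 + R_2 + R_3 = 0.261 Ω

0.261 Ω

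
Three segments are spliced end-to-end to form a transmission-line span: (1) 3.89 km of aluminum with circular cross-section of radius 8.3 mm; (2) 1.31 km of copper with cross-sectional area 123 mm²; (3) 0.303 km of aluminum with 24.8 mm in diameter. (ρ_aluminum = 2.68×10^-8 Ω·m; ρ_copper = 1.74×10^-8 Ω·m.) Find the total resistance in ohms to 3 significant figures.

0.684 Ω

Seg 1: A = πr² = π(8.3000e-03 m)² = 2.164e-04 m²
R_1 = (2.68×10^-8)(3890)/(2.164e-04) = 0.4817 Ω
Seg 2: A = 123 mm² = 1.230e-04 m²
R_2 = (1.74×10^-8)(1310)/(1.230e-04) = 0.1853 Ω
Seg 3: A = π(d/2)² = π(1.2400e-02 m)² = 4.831e-04 m²
R_3 = (2.68×10^-8)(303)/(4.831e-04) = 0.01681 Ω
R_total = R_1 + R_2 + R_3 = 0.684 Ω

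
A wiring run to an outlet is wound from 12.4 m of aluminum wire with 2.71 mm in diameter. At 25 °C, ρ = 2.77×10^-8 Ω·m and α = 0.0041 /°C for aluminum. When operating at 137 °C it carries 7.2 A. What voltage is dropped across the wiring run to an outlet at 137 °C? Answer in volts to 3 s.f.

0.626 V

A = π(d/2)² = π(1.3550e-03 m)² = 5.768e-06 m²
R₍25₎ = ρL/A = (2.77×10^-8)(12.4)/(5.768e-06) = 0.05955 Ω
R₍137₎ = R₍25₎(1 + αΔT) = 0.05955 × (1 + 0.0041×112) = 0.08689 Ω
V = IR = 7.2 × 0.08689 = 0.626 V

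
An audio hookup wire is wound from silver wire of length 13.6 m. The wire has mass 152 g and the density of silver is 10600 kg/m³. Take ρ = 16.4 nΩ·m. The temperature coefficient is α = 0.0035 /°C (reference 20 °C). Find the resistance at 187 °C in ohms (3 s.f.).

0.335 Ω

ρ = 16.4 nΩ·m = 1.64×10^-8 Ω·m
A = m/(density·L) = 0.152/(10600×13.6) = 1.0544e-06 m²
R = ρL/A = (1.64×10^-8)(13.6)/(1.0544e-06) = 0.2115 Ω
R(187 °C) = 0.2115 × (1 + 0.0035×167) = 0.335 Ω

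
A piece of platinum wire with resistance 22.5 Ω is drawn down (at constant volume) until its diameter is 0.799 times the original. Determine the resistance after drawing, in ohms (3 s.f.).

55.2 Ω

Volume constant ⇒ L' = L/r² with r = 0.799. R' = ρL'/A' = ρ(L/r²)/(πr²d₀²/4) = R/r⁴.
R' = 2.454 × 22.5 = 55.2 Ω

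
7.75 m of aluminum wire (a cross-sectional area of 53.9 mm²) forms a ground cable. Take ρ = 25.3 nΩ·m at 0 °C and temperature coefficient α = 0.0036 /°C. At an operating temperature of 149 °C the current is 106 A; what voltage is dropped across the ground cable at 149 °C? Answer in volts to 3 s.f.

0.592 V

ρ = 25.3 nΩ·m = 2.53×10^-8 Ω·m
A = 53.9 mm² = 5.390e-05 m²
R₍0₎ = ρL/A = (2.53×10^-8)(7.75)/(5.390e-05) = 0.003638 Ω
R₍149₎ = R₍0₎(1 + αΔT) = 0.003638 × (1 + 0.0036×149) = 0.005589 Ω
V = IR = 106 × 0.005589 = 0.592 V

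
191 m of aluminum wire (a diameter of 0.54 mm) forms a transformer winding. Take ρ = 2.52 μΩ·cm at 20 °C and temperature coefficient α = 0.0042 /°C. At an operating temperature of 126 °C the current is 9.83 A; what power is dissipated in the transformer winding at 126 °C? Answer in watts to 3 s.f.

2930 W

ρ = 2.52 μΩ·cm = 2.52×10^-8 Ω·m
A = π(d/2)² = π(2.7000e-04 m)² = 2.290e-07 m²
R₍20₎ = ρL/A = (2.52×10^-8)(191)/(2.290e-07) = 21.02 Ω
R₍126₎ = R₍20₎(1 + αΔT) = 21.02 × (1 + 0.0042×106) = 30.37 Ω
P = I²R = (9.83)² × 30.37 = 2930 W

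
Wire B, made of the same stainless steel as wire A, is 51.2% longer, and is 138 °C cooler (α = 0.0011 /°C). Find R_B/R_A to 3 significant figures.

R ∝ ρL/d² with ρ ∝ (1+αΔT), so R_B/R_A = (1 + 51.2/100) × (1 − 0.0011×138)
= 1.512 × 0.8482 = 1.28

1.28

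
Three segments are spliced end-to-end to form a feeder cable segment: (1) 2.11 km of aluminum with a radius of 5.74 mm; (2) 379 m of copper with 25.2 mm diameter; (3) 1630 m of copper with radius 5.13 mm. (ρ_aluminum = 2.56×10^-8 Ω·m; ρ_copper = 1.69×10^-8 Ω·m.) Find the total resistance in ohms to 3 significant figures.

0.868 Ω

Seg 1: A = πr² = π(5.7400e-03 m)² = 1.035e-04 m²
R_1 = (2.56×10^-8)(2110)/(1.035e-04) = 0.5219 Ω
Seg 2: A = π(d/2)² = π(1.2600e-02 m)² = 4.988e-04 m²
R_2 = (1.69×10^-8)(379)/(4.988e-04) = 0.01284 Ω
Seg 3: A = πr² = π(5.1300e-03 m)² = 8.268e-05 m²
R_3 = (1.69×10^-8)(1630)/(8.268e-05) = 0.3332 Ω
R_total = R_1 + R_2 + R_3 = 0.868 Ω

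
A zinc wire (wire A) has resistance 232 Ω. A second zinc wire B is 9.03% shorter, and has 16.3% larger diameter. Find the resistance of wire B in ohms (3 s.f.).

R ∝ L/d², so R_B/R_A = (1 − 9.03/100) × (1 + 16.3/100)⁻²
= 0.9097 × 0.7393 = 0.6726
R_B = 0.6726 × 232 = 156 Ω

156 Ω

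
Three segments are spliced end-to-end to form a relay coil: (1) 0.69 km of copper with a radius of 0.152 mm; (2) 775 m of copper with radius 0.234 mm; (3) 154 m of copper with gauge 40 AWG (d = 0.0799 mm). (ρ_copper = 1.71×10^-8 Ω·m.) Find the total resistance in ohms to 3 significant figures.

765 Ω

Seg 1: A = πr² = π(1.5200e-04 m)² = 7.258e-08 m²
R_1 = (1.71×10^-8)(690)/(7.258e-08) = 162.6 Ω
Seg 2: A = πr² = π(2.3400e-04 m)² = 1.720e-07 m²
R_2 = (1.71×10^-8)(775)/(1.720e-07) = 77.04 Ω
Seg 3: A = π(0.0799/2 mm)² = π(3.9950e-05 m)² = 5.014e-09 m²
R_3 = (1.71×10^-8)(154)/(5.014e-09) = 525.2 Ω
R_total = R_1 + R_2 + R_3 = 765 Ω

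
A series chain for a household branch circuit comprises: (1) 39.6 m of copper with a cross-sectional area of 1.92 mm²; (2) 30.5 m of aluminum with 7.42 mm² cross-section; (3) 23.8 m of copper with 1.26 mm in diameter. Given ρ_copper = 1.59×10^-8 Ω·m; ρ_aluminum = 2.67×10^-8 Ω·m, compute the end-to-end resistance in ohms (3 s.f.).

0.741 Ω

Seg 1: A = 1.92 mm² = 1.920e-06 m²
R_1 = (1.59×10^-8)(39.6)/(1.920e-06) = 0.3279 Ω
Seg 2: A = 7.42 mm² = 7.420e-06 m²
R_2 = (2.67×10^-8)(30.5)/(7.420e-06) = 0.1098 Ω
Seg 3: A = π(d/2)² = π(6.3000e-04 m)² = 1.247e-06 m²
R_3 = (1.59×10^-8)(23.8)/(1.247e-06) = 0.3035 Ω
R_total = R_1 + R_2 + R_3 = 0.741 Ω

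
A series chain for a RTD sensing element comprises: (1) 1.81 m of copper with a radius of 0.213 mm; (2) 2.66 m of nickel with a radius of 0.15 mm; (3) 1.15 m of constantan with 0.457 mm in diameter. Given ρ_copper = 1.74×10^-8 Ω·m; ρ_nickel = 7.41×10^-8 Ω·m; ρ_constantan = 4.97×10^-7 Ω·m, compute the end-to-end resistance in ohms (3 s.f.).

Seg 1: A = πr² = π(2.1300e-04 m)² = 1.425e-07 m²
R_1 = (1.74×10^-8)(1.81)/(1.425e-07) = 0.221 Ω
Seg 2: A = πr² = π(1.5000e-04 m)² = 7.069e-08 m²
R_2 = (7.41×10^-8)(2.66)/(7.069e-08) = 2.788 Ω
Seg 3: A = π(d/2)² = π(2.2850e-04 m)² = 1.640e-07 m²
R_3 = (4.97×10^-7)(1.15)/(1.640e-07) = 3.484 Ω
R_total = R_1 + R_2 + R_3 = 6.49 Ω

6.49 Ω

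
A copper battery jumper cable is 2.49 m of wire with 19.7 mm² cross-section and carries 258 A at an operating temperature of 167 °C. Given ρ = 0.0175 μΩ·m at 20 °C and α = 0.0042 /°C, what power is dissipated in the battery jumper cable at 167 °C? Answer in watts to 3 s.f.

ρ = 0.0175 μΩ·m = 1.75×10^-8 Ω·m
A = 19.7 mm² = 1.970e-05 m²
R₍20₎ = ρL/A = (1.75×10^-8)(2.49)/(1.970e-05) = 0.002212 Ω
R₍167₎ = R₍20₎(1 + αΔT) = 0.002212 × (1 + 0.0042×147) = 0.003578 Ω
P = I²R = (258)² × 0.003578 = 238 W

238 W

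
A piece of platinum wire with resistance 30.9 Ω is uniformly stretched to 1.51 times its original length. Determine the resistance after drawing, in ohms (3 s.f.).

70.5 Ω

Volume constant ⇒ A' = A/k with k = 1.51. R' = ρ(kL)/(A/k) = k²R.
R' = 2.28 × 30.9 = 70.5 Ω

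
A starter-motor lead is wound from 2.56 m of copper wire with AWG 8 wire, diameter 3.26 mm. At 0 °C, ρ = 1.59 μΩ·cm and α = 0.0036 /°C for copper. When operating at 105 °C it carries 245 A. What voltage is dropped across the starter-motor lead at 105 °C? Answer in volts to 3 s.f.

ρ = 1.59 μΩ·cm = 1.59×10^-8 Ω·m
A = π(3.26/2 mm)² = π(1.6300e-03 m)² = 8.347e-06 m²
R₍0₎ = ρL/A = (1.59×10^-8)(2.56)/(8.347e-06) = 0.004877 Ω
R₍105₎ = R₍0₎(1 + αΔT) = 0.004877 × (1 + 0.0036×105) = 0.00672 Ω
V = IR = 245 × 0.00672 = 1.65 V

1.65 V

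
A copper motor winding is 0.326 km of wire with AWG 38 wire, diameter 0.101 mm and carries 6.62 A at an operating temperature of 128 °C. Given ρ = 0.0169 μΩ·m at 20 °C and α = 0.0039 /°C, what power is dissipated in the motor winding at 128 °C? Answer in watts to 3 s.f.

42800 W

ρ = 0.0169 μΩ·m = 1.69×10^-8 Ω·m
A = π(0.101/2 mm)² = π(5.0500e-05 m)² = 8.012e-09 m²
R₍20₎ = ρL/A = (1.69×10^-8)(326)/(8.012e-09) = 687.7 Ω
R₍128₎ = R₍20₎(1 + αΔT) = 687.7 × (1 + 0.0039×108) = 977.3 Ω
P = I²R = (6.62)² × 977.3 = 42800 W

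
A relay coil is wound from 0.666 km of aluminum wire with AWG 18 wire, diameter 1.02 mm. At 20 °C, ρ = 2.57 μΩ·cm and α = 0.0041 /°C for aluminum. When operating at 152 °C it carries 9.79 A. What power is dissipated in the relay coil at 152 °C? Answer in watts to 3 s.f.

ρ = 2.57 μΩ·cm = 2.57×10^-8 Ω·m
A = π(1.02/2 mm)² = π(5.1000e-04 m)² = 8.171e-07 m²
R₍20₎ = ρL/A = (2.57×10^-8)(666)/(8.171e-07) = 20.95 Ω
R₍152₎ = R₍20₎(1 + αΔT) = 20.95 × (1 + 0.0041×132) = 32.28 Ω
P = I²R = (9.79)² × 32.28 = 3090 W

3090 W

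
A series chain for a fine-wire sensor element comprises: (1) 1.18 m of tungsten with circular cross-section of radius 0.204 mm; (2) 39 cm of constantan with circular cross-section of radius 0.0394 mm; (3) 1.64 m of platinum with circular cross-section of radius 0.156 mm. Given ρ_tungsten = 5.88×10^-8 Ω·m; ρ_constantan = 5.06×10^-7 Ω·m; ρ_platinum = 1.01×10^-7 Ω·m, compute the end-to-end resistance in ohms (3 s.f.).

43.2 Ω

Seg 1: A = πr² = π(2.0400e-04 m)² = 1.307e-07 m²
R_1 = (5.88×10^-8)(1.18)/(1.307e-07) = 0.5307 Ω
Seg 2: A = πr² = π(3.9400e-05 m)² = 4.877e-09 m²
R_2 = (5.06×10^-7)(0.39)/(4.877e-09) = 40.46 Ω
Seg 3: A = πr² = π(1.5600e-04 m)² = 7.645e-08 m²
R_3 = (1.01×10^-7)(1.64)/(7.645e-08) = 2.167 Ω
R_total = R_1 + R_2 + R_3 = 43.2 Ω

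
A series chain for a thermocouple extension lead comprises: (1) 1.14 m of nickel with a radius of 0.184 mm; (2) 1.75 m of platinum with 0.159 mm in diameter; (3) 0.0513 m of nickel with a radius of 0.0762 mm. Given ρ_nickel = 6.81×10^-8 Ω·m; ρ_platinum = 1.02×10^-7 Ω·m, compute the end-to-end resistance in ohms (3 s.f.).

9.91 Ω

Seg 1: A = πr² = π(1.8400e-04 m)² = 1.064e-07 m²
R_1 = (6.81×10^-8)(1.14)/(1.064e-07) = 0.7299 Ω
Seg 2: A = π(d/2)² = π(7.9500e-05 m)² = 1.986e-08 m²
R_2 = (1.02×10^-7)(1.75)/(1.986e-08) = 8.99 Ω
Seg 3: A = πr² = π(7.6200e-05 m)² = 1.824e-08 m²
R_3 = (6.81×10^-8)(0.0513)/(1.824e-08) = 0.1915 Ω
R_total = R_1 + R_2 + R_3 = 9.91 Ω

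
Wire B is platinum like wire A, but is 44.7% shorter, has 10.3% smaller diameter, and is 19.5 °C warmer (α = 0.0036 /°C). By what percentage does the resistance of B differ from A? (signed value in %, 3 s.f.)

-26.4%

R ∝ ρL/d² with ρ ∝ (1+αΔT), so R_B/R_A = (1 − 44.7/100) × (1 − 10.3/100)⁻² × (1 + 0.0036×19.5)
= 0.553 × 1.243 × 1.07 = 0.7355
(R_B − R_A)/R_A = 0.7355 − 1 = -26.4%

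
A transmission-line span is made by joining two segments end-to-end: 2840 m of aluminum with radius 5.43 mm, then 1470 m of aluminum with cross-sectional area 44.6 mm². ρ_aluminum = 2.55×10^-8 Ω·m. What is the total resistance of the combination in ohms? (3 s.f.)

1.62 Ω

Segment 1: A = πr² = π(5.4300e-03 m)² = 9.263e-05 m²
R₁ = ρL/A = (2.55×10^-8)(2840)/(9.263e-05) = 0.7818 Ω
Segment 2: A = 44.6 mm² = 4.460e-05 m²
R₂ = (2.55×10^-8)(1470)/(4.460e-05) = 0.8405 Ω
R = R₁ + R₂ = 1.62 Ω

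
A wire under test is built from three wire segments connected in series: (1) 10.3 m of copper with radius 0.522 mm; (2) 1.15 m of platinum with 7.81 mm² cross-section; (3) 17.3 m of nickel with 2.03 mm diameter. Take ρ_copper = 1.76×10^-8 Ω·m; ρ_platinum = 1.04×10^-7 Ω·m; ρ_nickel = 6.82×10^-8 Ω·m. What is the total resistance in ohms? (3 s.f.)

0.592 Ω

Seg 1: A = πr² = π(5.2200e-04 m)² = 8.560e-07 m²
R_1 = (1.76×10^-8)(10.3)/(8.560e-07) = 0.2118 Ω
Seg 2: A = 7.81 mm² = 7.810e-06 m²
R_2 = (1.04×10^-7)(1.15)/(7.810e-06) = 0.01531 Ω
Seg 3: A = π(d/2)² = π(1.0150e-03 m)² = 3.237e-06 m²
R_3 = (6.82×10^-8)(17.3)/(3.237e-06) = 0.3645 Ω
R_total = R_1 + R_2 + R_3 = 0.592 Ω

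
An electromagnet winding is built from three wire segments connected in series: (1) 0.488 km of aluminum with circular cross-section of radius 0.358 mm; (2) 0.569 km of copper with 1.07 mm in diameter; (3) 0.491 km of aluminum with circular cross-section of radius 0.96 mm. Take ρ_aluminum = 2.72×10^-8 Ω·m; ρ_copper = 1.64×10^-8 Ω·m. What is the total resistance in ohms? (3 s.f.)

48.0 Ω

Seg 1: A = πr² = π(3.5800e-04 m)² = 4.026e-07 m²
R_1 = (2.72×10^-8)(488)/(4.026e-07) = 32.97 Ω
Seg 2: A = π(d/2)² = π(5.3500e-04 m)² = 8.992e-07 m²
R_2 = (1.64×10^-8)(569)/(8.992e-07) = 10.38 Ω
Seg 3: A = πr² = π(9.6000e-04 m)² = 2.895e-06 m²
R_3 = (2.72×10^-8)(491)/(2.895e-06) = 4.613 Ω
R_total = R_1 + R_2 + R_3 = 48.0 Ω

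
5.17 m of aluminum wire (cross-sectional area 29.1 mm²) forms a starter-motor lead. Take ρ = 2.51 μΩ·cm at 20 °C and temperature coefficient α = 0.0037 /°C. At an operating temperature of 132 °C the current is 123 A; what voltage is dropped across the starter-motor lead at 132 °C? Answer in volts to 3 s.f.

ρ = 2.51 μΩ·cm = 2.51×10^-8 Ω·m
A = 29.1 mm² = 2.910e-05 m²
R₍20₎ = ρL/A = (2.51×10^-8)(5.17)/(2.910e-05) = 0.004459 Ω
R₍132₎ = R₍20₎(1 + αΔT) = 0.004459 × (1 + 0.0037×112) = 0.006307 Ω
V = IR = 123 × 0.006307 = 0.776 V

0.776 V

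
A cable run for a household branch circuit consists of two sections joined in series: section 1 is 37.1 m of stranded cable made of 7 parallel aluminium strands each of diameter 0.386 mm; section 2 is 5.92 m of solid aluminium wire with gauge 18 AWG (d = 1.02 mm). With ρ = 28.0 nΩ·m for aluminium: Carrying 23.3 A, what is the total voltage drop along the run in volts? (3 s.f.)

ρ = 28.0 nΩ·m = 2.80×10^-8 Ω·m
Section 1: A_strand = π(1.9300e-04)² = 1.170e-07 m²; R₁ = ρL/(N·A_s) = (2.80×10^-8)(37.1)/(7×1.170e-07) = 1.268 Ω
Section 2: A = π(1.02/2 mm)² = π(5.1000e-04 m)² = 8.171e-07 m²
R₂ = (2.80×10^-8)(5.92)/(8.171e-07) = 0.2029 Ω
R = R₁ + R₂ = 1.471 Ω
V = IR = 23.3 × 1.471 = 34.3 V

34.3 V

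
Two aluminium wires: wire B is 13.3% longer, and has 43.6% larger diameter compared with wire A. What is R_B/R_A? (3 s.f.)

0.549

R ∝ L/d², so R_B/R_A = (1 + 13.3/100) × (1 + 43.6/100)⁻²
= 1.133 × 0.4849 = 0.549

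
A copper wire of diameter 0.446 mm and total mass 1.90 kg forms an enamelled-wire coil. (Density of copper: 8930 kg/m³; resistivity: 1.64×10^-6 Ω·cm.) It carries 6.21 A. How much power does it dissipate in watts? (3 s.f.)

ρ = 1.64×10^-6 Ω·cm = 1.64×10^-8 Ω·m
A = π(d/2)² = π(2.2300e-04 m)² = 1.5623e-07 m²
L = m/(density·A) = 1.9/(8930×1.5623e-07) = 1362 m
R = ρL/A = (1.64×10^-8)(1362)/(1.5623e-07) = 143 Ω
P = I²R = (6.21)² × 143 = 5510 W

5510 W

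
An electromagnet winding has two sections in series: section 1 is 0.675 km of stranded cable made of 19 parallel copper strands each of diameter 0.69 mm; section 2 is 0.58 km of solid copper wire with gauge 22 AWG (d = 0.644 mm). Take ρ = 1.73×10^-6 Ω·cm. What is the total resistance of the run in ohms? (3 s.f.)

32.4 Ω

ρ = 1.73×10^-6 Ω·cm = 1.73×10^-8 Ω·m
Section 1: A_strand = π(3.4500e-04)² = 3.739e-07 m²; R₁ = ρL/(N·A_s) = (1.73×10^-8)(675)/(19×3.739e-07) = 1.644 Ω
Section 2: A = π(0.644/2 mm)² = π(3.2200e-04 m)² = 3.257e-07 m²
R₂ = (1.73×10^-8)(580)/(3.257e-07) = 30.8 Ω
R = R₁ + R₂ = 32.4 Ω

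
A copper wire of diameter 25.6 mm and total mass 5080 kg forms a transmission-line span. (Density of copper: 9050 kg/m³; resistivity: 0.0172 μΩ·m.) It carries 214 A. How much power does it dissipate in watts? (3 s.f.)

ρ = 0.0172 μΩ·m = 1.72×10^-8 Ω·m
A = π(d/2)² = π(1.2800e-02 m)² = 5.1472e-04 m²
L = m/(density·A) = 5080/(9050×5.1472e-04) = 1091 m
R = ρL/A = (1.72×10^-8)(1091)/(5.1472e-04) = 0.03644 Ω
P = I²R = (214)² × 0.03644 = 1670 W

1670 W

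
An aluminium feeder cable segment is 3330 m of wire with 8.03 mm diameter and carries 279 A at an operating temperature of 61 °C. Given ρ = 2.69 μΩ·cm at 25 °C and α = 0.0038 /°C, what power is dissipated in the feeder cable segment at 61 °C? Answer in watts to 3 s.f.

1.57×10^5 W

ρ = 2.69 μΩ·cm = 2.69×10^-8 Ω·m
A = π(d/2)² = π(4.0150e-03 m)² = 5.064e-05 m²
R₍25₎ = ρL/A = (2.69×10^-8)(3330)/(5.064e-05) = 1.769 Ω
R₍61₎ = R₍25₎(1 + αΔT) = 1.769 × (1 + 0.0038×36) = 2.011 Ω
P = I²R = (279)² × 2.011 = 1.57×10^5 W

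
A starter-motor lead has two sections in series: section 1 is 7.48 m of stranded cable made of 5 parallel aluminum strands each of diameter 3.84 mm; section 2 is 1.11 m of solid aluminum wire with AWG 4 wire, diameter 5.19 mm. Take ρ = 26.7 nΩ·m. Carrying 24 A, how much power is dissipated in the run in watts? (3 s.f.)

ρ = 26.7 nΩ·m = 2.67×10^-8 Ω·m
Section 1: A_strand = π(1.9200e-03)² = 1.158e-05 m²; R₁ = ρL/(N·A_s) = (2.67×10^-8)(7.48)/(5×1.158e-05) = 0.003449 Ω
Section 2: A = π(5.19/2 mm)² = π(2.5950e-03 m)² = 2.116e-05 m²
R₂ = (2.67×10^-8)(1.11)/(2.116e-05) = 0.001401 Ω
R = R₁ + R₂ = 0.00485 Ω
P = I²R = (24)² × 0.00485 = 2.79 W

2.79 W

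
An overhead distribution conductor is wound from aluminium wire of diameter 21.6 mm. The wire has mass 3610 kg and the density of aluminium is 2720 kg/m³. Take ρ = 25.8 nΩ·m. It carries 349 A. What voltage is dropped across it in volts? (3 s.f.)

ρ = 25.8 nΩ·m = 2.58×10^-8 Ω·m
A = π(d/2)² = π(1.0800e-02 m)² = 3.6644e-04 m²
L = m/(density·A) = 3610/(2720×3.6644e-04) = 3622 m
R = ρL/A = (2.58×10^-8)(3622)/(3.6644e-04) = 0.255 Ω
V = IR = 349 × 0.255 = 89.0 V

89.0 V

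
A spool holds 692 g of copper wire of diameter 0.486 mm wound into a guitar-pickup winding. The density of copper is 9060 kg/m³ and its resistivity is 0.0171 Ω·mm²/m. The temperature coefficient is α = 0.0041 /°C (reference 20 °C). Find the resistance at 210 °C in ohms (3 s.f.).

ρ = 0.0171 Ω·mm²/m = 1.71×10^-8 Ω·m
A = π(d/2)² = π(2.4300e-04 m)² = 1.8551e-07 m²
L = m/(density·A) = 0.692/(9060×1.8551e-07) = 411.7 m
R = ρL/A = (1.71×10^-8)(411.7)/(1.8551e-07) = 37.95 Ω
R(210 °C) = 37.95 × (1 + 0.0041×190) = 67.5 Ω

67.5 Ω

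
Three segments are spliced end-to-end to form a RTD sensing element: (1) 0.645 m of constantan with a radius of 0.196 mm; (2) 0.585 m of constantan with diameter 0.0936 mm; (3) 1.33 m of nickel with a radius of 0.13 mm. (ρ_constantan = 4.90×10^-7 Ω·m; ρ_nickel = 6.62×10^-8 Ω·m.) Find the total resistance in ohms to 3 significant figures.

Seg 1: A = πr² = π(1.9600e-04 m)² = 1.207e-07 m²
R_1 = (4.90×10^-7)(0.645)/(1.207e-07) = 2.619 Ω
Seg 2: A = π(d/2)² = π(4.6800e-05 m)² = 6.881e-09 m²
R_2 = (4.90×10^-7)(0.585)/(6.881e-09) = 41.66 Ω
Seg 3: A = πr² = π(1.3000e-04 m)² = 5.309e-08 m²
R_3 = (6.62×10^-8)(1.33)/(5.309e-08) = 1.658 Ω
R_total = R_1 + R_2 + R_3 = 45.9 Ω

45.9 Ω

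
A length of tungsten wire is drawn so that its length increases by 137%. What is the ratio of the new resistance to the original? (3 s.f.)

k = 1 + 137/100 = 2.37; volume constant ⇒ A' = A/k, so R' = k²R.
Factor = 5.62

5.62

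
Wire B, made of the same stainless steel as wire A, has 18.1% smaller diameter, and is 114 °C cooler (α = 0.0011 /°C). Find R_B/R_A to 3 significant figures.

R ∝ ρL/d² with ρ ∝ (1+αΔT), so R_B/R_A = (1 − 18.1/100)⁻² × (1 − 0.0011×114)
= 1.491 × 0.8746 = 1.30

1.30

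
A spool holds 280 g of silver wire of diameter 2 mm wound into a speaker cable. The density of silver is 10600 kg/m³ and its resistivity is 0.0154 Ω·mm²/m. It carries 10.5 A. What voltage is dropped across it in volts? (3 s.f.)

ρ = 0.0154 Ω·mm²/m = 1.54×10^-8 Ω·m
A = π(d/2)² = π(1.0000e-03 m)² = 3.1416e-06 m²
L = m/(density·A) = 0.28/(10600×3.1416e-06) = 8.408 m
R = ρL/A = (1.54×10^-8)(8.408)/(3.1416e-06) = 0.04122 Ω
V = IR = 10.5 × 0.04122 = 0.433 V

0.433 V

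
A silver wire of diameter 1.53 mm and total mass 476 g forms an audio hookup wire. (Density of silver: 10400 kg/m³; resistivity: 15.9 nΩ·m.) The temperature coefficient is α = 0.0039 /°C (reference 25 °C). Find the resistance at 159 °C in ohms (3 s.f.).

0.328 Ω

ρ = 15.9 nΩ·m = 1.59×10^-8 Ω·m
A = π(d/2)² = π(7.6500e-04 m)² = 1.8385e-06 m²
L = m/(density·A) = 0.476/(10400×1.8385e-06) = 24.89 m
R = ρL/A = (1.59×10^-8)(24.89)/(1.8385e-06) = 0.2153 Ω
R(159 °C) = 0.2153 × (1 + 0.0039×134) = 0.328 Ω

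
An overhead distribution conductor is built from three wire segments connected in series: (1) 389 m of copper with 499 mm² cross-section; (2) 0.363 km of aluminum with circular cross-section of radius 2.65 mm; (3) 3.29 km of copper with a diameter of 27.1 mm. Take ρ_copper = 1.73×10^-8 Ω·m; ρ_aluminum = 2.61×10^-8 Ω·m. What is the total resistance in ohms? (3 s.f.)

Seg 1: A = 499 mm² = 4.990e-04 m²
R_1 = (1.73×10^-8)(389)/(4.990e-04) = 0.01349 Ω
Seg 2: A = πr² = π(2.6500e-03 m)² = 2.206e-05 m²
R_2 = (2.61×10^-8)(363)/(2.206e-05) = 0.4294 Ω
Seg 3: A = π(d/2)² = π(1.3550e-02 m)² = 5.768e-04 m²
R_3 = (1.73×10^-8)(3290)/(5.768e-04) = 0.09868 Ω
R_total = R_1 + R_2 + R_3 = 0.542 Ω

0.542 Ω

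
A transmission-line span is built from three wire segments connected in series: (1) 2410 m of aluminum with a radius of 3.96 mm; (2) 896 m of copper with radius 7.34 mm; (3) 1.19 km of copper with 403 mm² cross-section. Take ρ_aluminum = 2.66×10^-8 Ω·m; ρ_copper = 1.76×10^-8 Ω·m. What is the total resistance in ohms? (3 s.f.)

1.45 Ω

Seg 1: A = πr² = π(3.9600e-03 m)² = 4.927e-05 m²
R_1 = (2.66×10^-8)(2410)/(4.927e-05) = 1.301 Ω
Seg 2: A = πr² = π(7.3400e-03 m)² = 1.693e-04 m²
R_2 = (1.76×10^-8)(896)/(1.693e-04) = 0.09317 Ω
Seg 3: A = 403 mm² = 4.030e-04 m²
R_3 = (1.76×10^-8)(1190)/(4.030e-04) = 0.05197 Ω
R_total = R_1 + R_2 + R_3 = 1.45 Ω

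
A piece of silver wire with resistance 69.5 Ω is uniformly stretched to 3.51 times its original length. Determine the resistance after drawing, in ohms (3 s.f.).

856 Ω

Volume constant ⇒ A' = A/k with k = 3.51. R' = ρ(kL)/(A/k) = k²R.
R' = 12.32 × 69.5 = 856 Ω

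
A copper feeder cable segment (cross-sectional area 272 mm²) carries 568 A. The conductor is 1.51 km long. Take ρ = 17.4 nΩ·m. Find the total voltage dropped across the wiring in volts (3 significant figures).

54.9 V

ρ = 17.4 nΩ·m = 1.74×10^-8 Ω·m
A = 272 mm² = 2.720e-04 m²
R = ρL/A = (1.74×10^-8)(1510)/(2.720e-04) = 0.0966 Ω
V = IR = 568 × 0.0966 = 54.9 V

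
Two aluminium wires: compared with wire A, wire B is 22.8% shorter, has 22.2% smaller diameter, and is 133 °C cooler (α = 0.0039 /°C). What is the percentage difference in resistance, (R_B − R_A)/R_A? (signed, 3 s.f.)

R ∝ ρL/d² with ρ ∝ (1+αΔT), so R_B/R_A = (1 − 22.8/100) × (1 − 22.2/100)⁻² × (1 − 0.0039×133)
= 0.772 × 1.652 × 0.4813 = 0.6139
(R_B − R_A)/R_A = 0.6139 − 1 = -38.6%

-38.6%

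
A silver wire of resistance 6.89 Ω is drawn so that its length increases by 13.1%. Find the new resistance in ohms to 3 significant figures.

k = 1 + 13.1/100 = 1.131; volume constant ⇒ A' = A/k, so R' = k²R.
R' = 1.279 × 6.89 = 8.81 Ω

8.81 Ω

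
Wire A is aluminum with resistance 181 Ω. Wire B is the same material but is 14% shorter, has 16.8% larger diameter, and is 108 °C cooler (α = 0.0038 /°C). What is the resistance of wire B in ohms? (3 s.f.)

R ∝ ρL/d² with ρ ∝ (1+αΔT), so R_B/R_A = (1 − 14/100) × (1 + 16.8/100)⁻² × (1 − 0.0038×108)
= 0.86 × 0.733 × 0.5896 = 0.3717
R_B = 0.3717 × 181 = 67.3 Ω

67.3 Ω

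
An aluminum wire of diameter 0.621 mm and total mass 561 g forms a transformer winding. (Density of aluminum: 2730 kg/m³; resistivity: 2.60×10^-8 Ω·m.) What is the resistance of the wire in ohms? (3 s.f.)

58.2 Ω

A = π(d/2)² = π(3.1050e-04 m)² = 3.0288e-07 m²
L = m/(density·A) = 0.561/(2730×3.0288e-07) = 678.5 m
R = ρL/A = (2.60×10^-8)(678.5)/(3.0288e-07) = 58.2 Ω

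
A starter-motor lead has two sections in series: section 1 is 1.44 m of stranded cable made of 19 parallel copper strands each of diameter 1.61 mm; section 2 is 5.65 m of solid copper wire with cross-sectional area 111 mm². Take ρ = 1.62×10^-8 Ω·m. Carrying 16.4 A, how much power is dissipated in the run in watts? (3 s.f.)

Section 1: A_strand = π(8.0500e-04)² = 2.036e-06 m²; R₁ = ρL/(N·A_s) = (1.62×10^-8)(1.44)/(19×2.036e-06) = 6.031×10^-4 Ω
Section 2: A = 111 mm² = 1.110e-04 m²
R₂ = (1.62×10^-8)(5.65)/(1.110e-04) = 8.246×10^-4 Ω
R = R₁ + R₂ = 0.001428 Ω
P = I²R = (16.4)² × 0.001428 = 0.384 W

0.384 W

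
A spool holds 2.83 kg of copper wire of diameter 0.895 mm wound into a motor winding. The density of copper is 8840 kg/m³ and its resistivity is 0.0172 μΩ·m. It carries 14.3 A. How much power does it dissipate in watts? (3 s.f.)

2840 W

ρ = 0.0172 μΩ·m = 1.72×10^-8 Ω·m
A = π(d/2)² = π(4.4750e-04 m)² = 6.2912e-07 m²
L = m/(density·A) = 2.83/(8840×6.2912e-07) = 508.9 m
R = ρL/A = (1.72×10^-8)(508.9)/(6.2912e-07) = 13.91 Ω
P = I²R = (14.3)² × 13.91 = 2840 W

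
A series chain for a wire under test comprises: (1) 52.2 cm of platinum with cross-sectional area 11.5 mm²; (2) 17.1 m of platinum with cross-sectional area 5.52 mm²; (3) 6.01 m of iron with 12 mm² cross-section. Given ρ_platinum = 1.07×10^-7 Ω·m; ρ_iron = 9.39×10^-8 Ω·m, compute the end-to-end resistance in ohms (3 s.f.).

Seg 1: A = 11.5 mm² = 1.150e-05 m²
R_1 = (1.07×10^-7)(0.522)/(1.150e-05) = 0.004857 Ω
Seg 2: A = 5.52 mm² = 5.520e-06 m²
R_2 = (1.07×10^-7)(17.1)/(5.520e-06) = 0.3315 Ω
Seg 3: A = 12 mm² = 1.200e-05 m²
R_3 = (9.39×10^-8)(6.01)/(1.200e-05) = 0.04703 Ω
R_total = R_1 + R_2 + R_3 = 0.383 Ω

0.383 Ω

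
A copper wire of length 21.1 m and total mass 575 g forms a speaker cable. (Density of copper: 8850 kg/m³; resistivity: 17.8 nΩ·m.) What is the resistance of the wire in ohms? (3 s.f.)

ρ = 17.8 nΩ·m = 1.78×10^-8 Ω·m
A = m/(density·L) = 0.575/(8850×21.1) = 3.0792e-06 m²
R = ρL/A = (1.78×10^-8)(21.1)/(3.0792e-06) = 0.122 Ω

0.122 Ω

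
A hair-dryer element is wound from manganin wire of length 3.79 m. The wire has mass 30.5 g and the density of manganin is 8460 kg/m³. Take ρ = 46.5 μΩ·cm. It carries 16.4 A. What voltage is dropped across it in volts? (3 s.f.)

30.4 V

ρ = 46.5 μΩ·cm = 4.65×10^-7 Ω·m
A = m/(density·L) = 0.0305/(8460×3.79) = 9.5124e-07 m²
R = ρL/A = (4.65×10^-7)(3.79)/(9.5124e-07) = 1.853 Ω
V = IR = 16.4 × 1.853 = 30.4 V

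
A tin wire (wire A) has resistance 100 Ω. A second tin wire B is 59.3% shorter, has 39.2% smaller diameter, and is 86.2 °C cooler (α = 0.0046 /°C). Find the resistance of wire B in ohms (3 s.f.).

66.4 Ω

R ∝ ρL/d² with ρ ∝ (1+αΔT), so R_B/R_A = (1 − 59.3/100) × (1 − 39.2/100)⁻² × (1 − 0.0046×86.2)
= 0.407 × 2.705 × 0.6035 = 0.6644
R_B = 0.6644 × 100 = 66.4 Ω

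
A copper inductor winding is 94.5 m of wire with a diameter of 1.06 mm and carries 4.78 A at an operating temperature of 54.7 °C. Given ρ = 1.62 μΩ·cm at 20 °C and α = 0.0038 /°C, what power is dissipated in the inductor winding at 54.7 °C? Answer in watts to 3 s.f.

ρ = 1.62 μΩ·cm = 1.62×10^-8 Ω·m
A = π(d/2)² = π(5.3000e-04 m)² = 8.825e-07 m²
R₍20₎ = ρL/A = (1.62×10^-8)(94.5)/(8.825e-07) = 1.735 Ω
R₍54.7₎ = R₍20₎(1 + αΔT) = 1.735 × (1 + 0.0038×34.7) = 1.964 Ω
P = I²R = (4.78)² × 1.964 = 44.9 W

44.9 W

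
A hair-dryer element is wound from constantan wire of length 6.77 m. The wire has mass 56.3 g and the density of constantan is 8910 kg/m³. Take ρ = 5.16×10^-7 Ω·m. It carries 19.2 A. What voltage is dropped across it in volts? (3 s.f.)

71.9 V

A = m/(density·L) = 0.0563/(8910×6.77) = 9.3334e-07 m²
R = ρL/A = (5.16×10^-7)(6.77)/(9.3334e-07) = 3.743 Ω
V = IR = 19.2 × 3.743 = 71.9 V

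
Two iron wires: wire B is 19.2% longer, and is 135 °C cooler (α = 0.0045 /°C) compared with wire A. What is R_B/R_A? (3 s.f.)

R ∝ ρL/d² with ρ ∝ (1+αΔT), so R_B/R_A = (1 + 19.2/100) × (1 − 0.0045×135)
= 1.192 × 0.3925 = 0.468

0.468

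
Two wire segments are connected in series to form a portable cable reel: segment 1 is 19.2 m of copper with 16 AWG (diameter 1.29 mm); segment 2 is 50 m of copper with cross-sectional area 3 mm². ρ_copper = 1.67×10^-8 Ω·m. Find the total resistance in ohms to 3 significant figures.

0.524 Ω

Segment 1: A = π(1.29/2 mm)² = π(6.4500e-04 m)² = 1.307e-06 m²
R₁ = ρL/A = (1.67×10^-8)(19.2)/(1.307e-06) = 0.2453 Ω
Segment 2: A = 3 mm² = 3.000e-06 m²
R₂ = (1.67×10^-8)(50)/(3.000e-06) = 0.2783 Ω
R = R₁ + R₂ = 0.524 Ω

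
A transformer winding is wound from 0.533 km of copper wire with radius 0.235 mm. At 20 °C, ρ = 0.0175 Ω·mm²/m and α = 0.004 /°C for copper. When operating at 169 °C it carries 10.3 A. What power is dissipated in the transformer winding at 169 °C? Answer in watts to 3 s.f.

9100 W

ρ = 0.0175 Ω·mm²/m = 1.75×10^-8 Ω·m
A = πr² = π(2.3500e-04 m)² = 1.735e-07 m²
R₍20₎ = ρL/A = (1.75×10^-8)(533)/(1.735e-07) = 53.76 Ω
R₍169₎ = R₍20₎(1 + αΔT) = 53.76 × (1 + 0.004×149) = 85.8 Ω
P = I²R = (10.3)² × 85.8 = 9100 W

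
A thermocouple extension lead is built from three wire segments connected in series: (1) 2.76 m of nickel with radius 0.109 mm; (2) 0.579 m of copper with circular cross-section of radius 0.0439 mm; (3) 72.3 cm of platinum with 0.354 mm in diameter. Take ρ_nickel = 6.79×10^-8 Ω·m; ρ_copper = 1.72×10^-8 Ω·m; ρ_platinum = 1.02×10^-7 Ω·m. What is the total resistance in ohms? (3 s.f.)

7.41 Ω

Seg 1: A = πr² = π(1.0900e-04 m)² = 3.733e-08 m²
R_1 = (6.79×10^-8)(2.76)/(3.733e-08) = 5.021 Ω
Seg 2: A = πr² = π(4.3900e-05 m)² = 6.055e-09 m²
R_2 = (1.72×10^-8)(0.579)/(6.055e-09) = 1.645 Ω
Seg 3: A = π(d/2)² = π(1.7700e-04 m)² = 9.842e-08 m²
R_3 = (1.02×10^-7)(0.723)/(9.842e-08) = 0.7493 Ω
R_total = R_1 + R_2 + R_3 = 7.41 Ω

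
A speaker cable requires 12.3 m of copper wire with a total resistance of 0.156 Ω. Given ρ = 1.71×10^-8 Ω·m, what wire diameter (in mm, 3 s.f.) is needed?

A = ρL/R = (1.71×10^-8)(12.3)/(0.156) = 1.348e-06 m²
d = 2√(A/π) = 1.310e-03 m = 1.31 mm

1.31 mm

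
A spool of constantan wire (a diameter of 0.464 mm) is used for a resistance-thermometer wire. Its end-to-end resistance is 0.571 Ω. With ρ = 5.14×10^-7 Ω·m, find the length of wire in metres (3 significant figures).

A = π(d/2)² = π(2.3200e-04 m)² = 1.691e-07 m²
L = RA/ρ = (0.571)(1.691e-07)/(5.14×10^-7) = 0.188 m

0.188 m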